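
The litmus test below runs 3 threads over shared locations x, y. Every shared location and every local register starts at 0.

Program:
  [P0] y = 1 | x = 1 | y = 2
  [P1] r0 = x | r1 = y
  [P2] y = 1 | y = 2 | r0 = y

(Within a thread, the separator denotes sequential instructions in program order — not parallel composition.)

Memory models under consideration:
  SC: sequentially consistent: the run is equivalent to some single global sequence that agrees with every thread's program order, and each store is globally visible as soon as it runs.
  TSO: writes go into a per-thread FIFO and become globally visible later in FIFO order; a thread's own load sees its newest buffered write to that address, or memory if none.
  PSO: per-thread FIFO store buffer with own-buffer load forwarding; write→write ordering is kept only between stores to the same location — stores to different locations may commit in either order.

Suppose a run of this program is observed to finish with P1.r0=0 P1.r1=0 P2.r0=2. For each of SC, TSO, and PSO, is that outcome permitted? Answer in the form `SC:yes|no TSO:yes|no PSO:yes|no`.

outcome vector order: (P1.r0,P1.r1,P2.r0)
SC: 10 outcomes — {(0,0,1) (0,0,2) (0,1,1) (0,1,2) (0,2,1) (0,2,2) (1,1,1) (1,1,2) (1,2,1) (1,2,2)}
TSO: 10 outcomes — {(0,0,1) (0,0,2) (0,1,1) (0,1,2) (0,2,1) (0,2,2) (1,1,1) (1,1,2) (1,2,1) (1,2,2)}
PSO: 12 outcomes — {(0,0,1) (0,0,2) (0,1,1) (0,1,2) (0,2,1) (0,2,2) (1,0,1) (1,0,2) (1,1,1) (1,1,2) (1,2,1) (1,2,2)}
target (0,0,2) ∈ {SC,TSO,PSO}

SC:yes TSO:yes PSO:yes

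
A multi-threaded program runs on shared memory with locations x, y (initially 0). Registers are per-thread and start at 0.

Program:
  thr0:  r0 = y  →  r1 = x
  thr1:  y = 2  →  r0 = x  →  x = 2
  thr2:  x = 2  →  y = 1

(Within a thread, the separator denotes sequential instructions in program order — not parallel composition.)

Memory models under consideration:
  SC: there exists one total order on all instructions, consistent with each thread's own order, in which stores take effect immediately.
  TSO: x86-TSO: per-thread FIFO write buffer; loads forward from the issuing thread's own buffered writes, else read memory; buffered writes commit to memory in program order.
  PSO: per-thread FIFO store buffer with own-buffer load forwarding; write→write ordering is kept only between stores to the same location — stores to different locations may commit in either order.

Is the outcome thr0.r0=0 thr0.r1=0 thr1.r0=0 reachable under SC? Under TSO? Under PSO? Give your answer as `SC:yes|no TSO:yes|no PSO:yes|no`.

SC:yes TSO:yes PSO:yes

outcome vector order: (thr0.r0,thr0.r1,thr1.r0)
[SC] allowed = {<0 0 0> <0 0 2> <0 2 0> <0 2 2> <1 2 0> <1 2 2> <2 0 0> <2 0 2> <2 2 0> <2 2 2>}
[TSO] allowed = {<0 0 0> <0 0 2> <0 2 0> <0 2 2> <1 2 0> <1 2 2> <2 0 0> <2 0 2> <2 2 0> <2 2 2>}
[PSO] allowed = {<0 0 0> <0 0 2> <0 2 0> <0 2 2> <1 0 0> <1 0 2> <1 2 0> <1 2 2> <2 0 0> <2 0 2> <2 2 0> <2 2 2>}
target <0 0 0> ∈ {SC,TSO,PSO}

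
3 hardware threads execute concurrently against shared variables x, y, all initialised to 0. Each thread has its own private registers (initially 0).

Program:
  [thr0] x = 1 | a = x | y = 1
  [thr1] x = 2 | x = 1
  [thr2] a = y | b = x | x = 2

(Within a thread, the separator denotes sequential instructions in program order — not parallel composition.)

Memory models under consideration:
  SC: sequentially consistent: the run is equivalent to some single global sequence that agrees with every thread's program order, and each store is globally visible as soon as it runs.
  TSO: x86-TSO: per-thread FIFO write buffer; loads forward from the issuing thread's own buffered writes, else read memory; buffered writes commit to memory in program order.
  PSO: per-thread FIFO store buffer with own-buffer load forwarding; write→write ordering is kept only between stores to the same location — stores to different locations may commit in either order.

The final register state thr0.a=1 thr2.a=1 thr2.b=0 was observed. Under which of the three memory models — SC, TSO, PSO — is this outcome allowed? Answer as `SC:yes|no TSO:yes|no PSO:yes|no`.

outcome vector order: (thr0.a,thr2.a,thr2.b)
under SC → 1/0/0, 1/0/1, 1/0/2, 1/1/1, 1/1/2, 2/0/0, 2/0/1, 2/0/2, 2/1/1, 2/1/2
under TSO → 1/0/0, 1/0/1, 1/0/2, 1/1/1, 1/1/2, 2/0/0, 2/0/1, 2/0/2, 2/1/1, 2/1/2
under PSO → 1/0/0, 1/0/1, 1/0/2, 1/1/0, 1/1/1, 1/1/2, 2/0/0, 2/0/1, 2/0/2, 2/1/1, 2/1/2
target 1/1/0 ∈ {PSO}

SC:no TSO:no PSO:yes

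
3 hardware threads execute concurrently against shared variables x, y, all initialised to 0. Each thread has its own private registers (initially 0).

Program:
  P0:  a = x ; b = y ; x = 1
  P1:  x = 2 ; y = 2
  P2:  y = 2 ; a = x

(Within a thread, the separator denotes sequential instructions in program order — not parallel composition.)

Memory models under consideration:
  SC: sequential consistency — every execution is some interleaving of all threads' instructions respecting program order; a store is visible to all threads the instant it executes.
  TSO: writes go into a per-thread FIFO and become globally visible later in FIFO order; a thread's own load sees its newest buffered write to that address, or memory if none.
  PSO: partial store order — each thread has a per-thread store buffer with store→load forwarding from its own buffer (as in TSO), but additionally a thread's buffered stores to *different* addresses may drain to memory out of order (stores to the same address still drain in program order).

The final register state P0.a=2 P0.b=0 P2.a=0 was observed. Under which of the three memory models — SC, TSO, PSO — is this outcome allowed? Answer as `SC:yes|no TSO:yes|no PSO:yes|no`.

SC:no TSO:yes PSO:yes

outcome vector order: (P0.a,P0.b,P2.a)
SC (11): 0/0/0, 0/0/1, 0/0/2, 0/2/0, 0/2/1, 0/2/2, 2/0/1, 2/0/2, 2/2/0, 2/2/1, 2/2/2
TSO (12): 0/0/0, 0/0/1, 0/0/2, 0/2/0, 0/2/1, 0/2/2, 2/0/0, 2/0/1, 2/0/2, 2/2/0, 2/2/1, 2/2/2
PSO (12): 0/0/0, 0/0/1, 0/0/2, 0/2/0, 0/2/1, 0/2/2, 2/0/0, 2/0/1, 2/0/2, 2/2/0, 2/2/1, 2/2/2
target 2/0/0 ∈ {TSO,PSO}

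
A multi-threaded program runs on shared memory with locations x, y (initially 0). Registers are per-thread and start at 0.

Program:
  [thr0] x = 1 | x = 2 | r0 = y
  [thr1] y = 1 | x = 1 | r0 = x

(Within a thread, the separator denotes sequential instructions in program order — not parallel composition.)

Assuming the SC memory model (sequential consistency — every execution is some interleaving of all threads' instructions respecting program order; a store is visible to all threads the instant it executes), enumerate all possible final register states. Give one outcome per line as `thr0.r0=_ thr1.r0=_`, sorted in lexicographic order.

thr0.r0=0 thr1.r0=1
thr0.r0=1 thr1.r0=1
thr0.r0=1 thr1.r0=2

outcome vector order: (thr0.r0,thr1.r0)
|SC outcomes| = 3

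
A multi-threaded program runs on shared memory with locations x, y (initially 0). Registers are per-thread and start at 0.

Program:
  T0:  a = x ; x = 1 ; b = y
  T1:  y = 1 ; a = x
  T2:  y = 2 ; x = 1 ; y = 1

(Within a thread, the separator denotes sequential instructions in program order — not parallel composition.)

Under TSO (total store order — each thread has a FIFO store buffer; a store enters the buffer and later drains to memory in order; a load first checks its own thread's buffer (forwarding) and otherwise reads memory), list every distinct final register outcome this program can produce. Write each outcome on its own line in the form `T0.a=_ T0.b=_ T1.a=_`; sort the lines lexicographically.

outcome vector order: (T0.a,T0.b,T1.a)
|TSO outcomes| = 10

T0.a=0 T0.b=0 T1.a=0
T0.a=0 T0.b=0 T1.a=1
T0.a=0 T0.b=1 T1.a=0
T0.a=0 T0.b=1 T1.a=1
T0.a=0 T0.b=2 T1.a=0
T0.a=0 T0.b=2 T1.a=1
T0.a=1 T0.b=1 T1.a=0
T0.a=1 T0.b=1 T1.a=1
T0.a=1 T0.b=2 T1.a=0
T0.a=1 T0.b=2 T1.a=1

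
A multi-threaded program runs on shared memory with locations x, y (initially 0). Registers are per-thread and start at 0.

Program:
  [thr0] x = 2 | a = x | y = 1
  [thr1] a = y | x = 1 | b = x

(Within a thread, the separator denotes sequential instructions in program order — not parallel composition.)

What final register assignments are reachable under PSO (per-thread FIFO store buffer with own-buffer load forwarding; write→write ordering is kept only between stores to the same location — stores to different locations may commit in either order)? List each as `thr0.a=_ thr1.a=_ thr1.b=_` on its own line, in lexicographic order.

outcome vector order: (thr0.a,thr1.a,thr1.b)
|PSO outcomes| = 5

thr0.a=1 thr1.a=0 thr1.b=1
thr0.a=2 thr1.a=0 thr1.b=1
thr0.a=2 thr1.a=0 thr1.b=2
thr0.a=2 thr1.a=1 thr1.b=1
thr0.a=2 thr1.a=1 thr1.b=2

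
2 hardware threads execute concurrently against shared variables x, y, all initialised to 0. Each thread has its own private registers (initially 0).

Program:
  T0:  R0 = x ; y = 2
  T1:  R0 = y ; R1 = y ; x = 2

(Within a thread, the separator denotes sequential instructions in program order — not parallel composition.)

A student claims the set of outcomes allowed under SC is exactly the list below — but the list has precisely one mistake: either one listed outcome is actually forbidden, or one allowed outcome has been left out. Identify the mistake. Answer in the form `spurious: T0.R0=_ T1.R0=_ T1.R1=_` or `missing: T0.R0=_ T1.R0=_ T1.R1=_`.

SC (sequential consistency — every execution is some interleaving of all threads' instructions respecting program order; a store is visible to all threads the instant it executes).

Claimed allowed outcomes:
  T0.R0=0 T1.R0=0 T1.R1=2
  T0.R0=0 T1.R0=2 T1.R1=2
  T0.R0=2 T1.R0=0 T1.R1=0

outcome vector order: (T0.R0,T1.R0,T1.R1)
SC (4): 0/0/0 0/0/2 0/2/2 2/0/0
SC∖claimed = {0/0/0}

missing: T0.R0=0 T1.R0=0 T1.R1=0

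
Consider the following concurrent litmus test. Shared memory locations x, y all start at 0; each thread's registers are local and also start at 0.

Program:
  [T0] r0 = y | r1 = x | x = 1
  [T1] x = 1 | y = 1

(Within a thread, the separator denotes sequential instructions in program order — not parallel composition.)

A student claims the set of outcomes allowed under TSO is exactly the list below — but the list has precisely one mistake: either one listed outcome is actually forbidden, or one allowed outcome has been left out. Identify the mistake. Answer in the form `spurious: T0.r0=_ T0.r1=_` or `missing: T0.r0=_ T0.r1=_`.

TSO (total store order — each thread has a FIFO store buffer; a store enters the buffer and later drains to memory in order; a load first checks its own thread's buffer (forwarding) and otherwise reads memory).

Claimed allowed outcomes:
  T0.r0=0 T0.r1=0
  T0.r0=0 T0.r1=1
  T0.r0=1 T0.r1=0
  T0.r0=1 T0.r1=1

outcome vector order: (T0.r0,T0.r1)
TSO: 3 outcomes — {(0,0) (0,1) (1,1)}
claimed∖TSO = {(1,0)}

spurious: T0.r0=1 T0.r1=0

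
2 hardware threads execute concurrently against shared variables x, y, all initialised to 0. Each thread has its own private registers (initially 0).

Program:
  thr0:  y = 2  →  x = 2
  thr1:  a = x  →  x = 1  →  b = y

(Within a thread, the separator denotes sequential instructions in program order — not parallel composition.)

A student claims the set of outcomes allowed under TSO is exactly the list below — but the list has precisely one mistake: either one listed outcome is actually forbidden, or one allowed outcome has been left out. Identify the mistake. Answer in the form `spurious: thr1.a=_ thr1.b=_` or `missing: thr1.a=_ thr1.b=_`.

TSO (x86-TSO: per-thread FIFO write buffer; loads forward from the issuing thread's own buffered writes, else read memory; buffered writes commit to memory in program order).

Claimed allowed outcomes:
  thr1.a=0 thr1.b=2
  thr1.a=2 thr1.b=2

outcome vector order: (thr1.a,thr1.b)
TSO (3): (0,0), (0,2), (2,2)
TSO∖claimed = {(0,0)}

missing: thr1.a=0 thr1.b=0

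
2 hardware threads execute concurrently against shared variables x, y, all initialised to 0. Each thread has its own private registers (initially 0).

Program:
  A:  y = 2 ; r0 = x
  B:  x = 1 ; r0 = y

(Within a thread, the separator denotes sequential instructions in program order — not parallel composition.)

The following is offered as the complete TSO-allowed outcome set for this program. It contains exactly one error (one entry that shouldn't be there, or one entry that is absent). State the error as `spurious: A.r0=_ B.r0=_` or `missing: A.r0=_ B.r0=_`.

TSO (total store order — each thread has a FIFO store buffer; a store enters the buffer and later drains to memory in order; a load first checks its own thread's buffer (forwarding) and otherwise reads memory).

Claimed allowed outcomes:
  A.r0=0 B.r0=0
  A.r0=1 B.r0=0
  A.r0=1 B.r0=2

missing: A.r0=0 B.r0=2

outcome vector order: (A.r0,B.r0)
TSO (4): 00 02 10 12
TSO∖claimed = {02}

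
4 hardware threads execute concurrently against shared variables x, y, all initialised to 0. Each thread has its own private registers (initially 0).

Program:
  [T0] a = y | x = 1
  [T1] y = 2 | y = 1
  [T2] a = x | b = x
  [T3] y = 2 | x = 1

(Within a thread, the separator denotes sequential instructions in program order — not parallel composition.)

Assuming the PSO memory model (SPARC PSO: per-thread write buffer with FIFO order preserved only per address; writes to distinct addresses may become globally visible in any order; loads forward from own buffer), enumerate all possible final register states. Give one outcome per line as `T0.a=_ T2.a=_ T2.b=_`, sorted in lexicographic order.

T0.a=0 T2.a=0 T2.b=0
T0.a=0 T2.a=0 T2.b=1
T0.a=0 T2.a=1 T2.b=1
T0.a=1 T2.a=0 T2.b=0
T0.a=1 T2.a=0 T2.b=1
T0.a=1 T2.a=1 T2.b=1
T0.a=2 T2.a=0 T2.b=0
T0.a=2 T2.a=0 T2.b=1
T0.a=2 T2.a=1 T2.b=1

outcome vector order: (T0.a,T2.a,T2.b)
|PSO outcomes| = 9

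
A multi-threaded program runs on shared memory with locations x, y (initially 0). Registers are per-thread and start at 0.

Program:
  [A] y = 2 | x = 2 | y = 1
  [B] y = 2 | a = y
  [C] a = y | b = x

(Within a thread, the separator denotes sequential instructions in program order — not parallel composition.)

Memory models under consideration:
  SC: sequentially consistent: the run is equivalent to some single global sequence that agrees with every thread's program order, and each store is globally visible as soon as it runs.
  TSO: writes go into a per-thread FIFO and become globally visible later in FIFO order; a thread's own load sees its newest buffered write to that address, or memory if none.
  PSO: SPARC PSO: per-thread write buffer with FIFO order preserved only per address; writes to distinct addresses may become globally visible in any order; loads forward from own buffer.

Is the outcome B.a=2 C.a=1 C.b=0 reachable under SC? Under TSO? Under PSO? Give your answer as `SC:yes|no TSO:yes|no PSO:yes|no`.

SC:no TSO:no PSO:yes

outcome vector order: (B.a,C.a,C.b)
[SC] allowed = {100, 102, 112, 120, 122, 200, 202, 212, 220, 222}
[TSO] allowed = {100, 102, 112, 120, 122, 200, 202, 212, 220, 222}
[PSO] allowed = {100, 102, 110, 112, 120, 122, 200, 202, 210, 212, 220, 222}
target 210 ∈ {PSO}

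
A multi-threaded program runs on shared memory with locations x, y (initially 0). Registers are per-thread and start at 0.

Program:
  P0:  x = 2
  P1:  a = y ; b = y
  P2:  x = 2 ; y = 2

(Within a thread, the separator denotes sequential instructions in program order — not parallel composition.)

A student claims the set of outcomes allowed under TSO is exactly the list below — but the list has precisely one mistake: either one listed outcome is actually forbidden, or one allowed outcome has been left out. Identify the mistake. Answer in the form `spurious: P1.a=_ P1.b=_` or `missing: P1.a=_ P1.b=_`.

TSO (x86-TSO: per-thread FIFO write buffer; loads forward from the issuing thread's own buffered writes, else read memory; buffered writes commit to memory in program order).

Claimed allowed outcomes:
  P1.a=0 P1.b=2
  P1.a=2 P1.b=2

outcome vector order: (P1.a,P1.b)
TSO: 3 outcomes — {<0 0>, <0 2>, <2 2>}
TSO∖claimed = {<0 0>}

missing: P1.a=0 P1.b=0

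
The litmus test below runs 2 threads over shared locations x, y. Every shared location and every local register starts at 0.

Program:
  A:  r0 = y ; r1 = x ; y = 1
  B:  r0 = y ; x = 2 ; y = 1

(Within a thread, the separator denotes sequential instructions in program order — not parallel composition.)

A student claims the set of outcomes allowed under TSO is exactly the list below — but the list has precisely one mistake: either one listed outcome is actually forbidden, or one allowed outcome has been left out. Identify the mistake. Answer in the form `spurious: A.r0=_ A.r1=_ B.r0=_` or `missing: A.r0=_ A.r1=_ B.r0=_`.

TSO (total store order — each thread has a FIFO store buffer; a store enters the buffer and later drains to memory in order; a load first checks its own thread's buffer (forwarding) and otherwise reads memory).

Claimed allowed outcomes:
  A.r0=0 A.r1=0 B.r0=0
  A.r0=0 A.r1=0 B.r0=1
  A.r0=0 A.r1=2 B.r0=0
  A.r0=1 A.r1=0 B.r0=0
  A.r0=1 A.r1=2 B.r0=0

outcome vector order: (A.r0,A.r1,B.r0)
under TSO → 0/0/0 0/0/1 0/2/0 1/2/0
claimed∖TSO = {1/0/0}

spurious: A.r0=1 A.r1=0 B.r0=0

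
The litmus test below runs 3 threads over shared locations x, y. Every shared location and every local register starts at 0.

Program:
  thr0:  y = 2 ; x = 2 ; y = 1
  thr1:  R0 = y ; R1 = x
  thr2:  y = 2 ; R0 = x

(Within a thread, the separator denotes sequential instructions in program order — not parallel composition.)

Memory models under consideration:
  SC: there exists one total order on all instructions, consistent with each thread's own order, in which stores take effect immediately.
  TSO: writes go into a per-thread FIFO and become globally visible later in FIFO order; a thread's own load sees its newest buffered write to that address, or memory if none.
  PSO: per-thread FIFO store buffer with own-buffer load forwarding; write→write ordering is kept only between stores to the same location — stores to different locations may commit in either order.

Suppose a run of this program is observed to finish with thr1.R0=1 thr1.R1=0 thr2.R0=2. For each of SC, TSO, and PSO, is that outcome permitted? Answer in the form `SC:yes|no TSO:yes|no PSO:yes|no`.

SC:no TSO:no PSO:yes

outcome vector order: (thr1.R0,thr1.R1,thr2.R0)
under SC → (0,0,0) (0,0,2) (0,2,0) (0,2,2) (1,2,0) (1,2,2) (2,0,0) (2,0,2) (2,2,0) (2,2,2)
under TSO → (0,0,0) (0,0,2) (0,2,0) (0,2,2) (1,2,0) (1,2,2) (2,0,0) (2,0,2) (2,2,0) (2,2,2)
under PSO → (0,0,0) (0,0,2) (0,2,0) (0,2,2) (1,0,0) (1,0,2) (1,2,0) (1,2,2) (2,0,0) (2,0,2) (2,2,0) (2,2,2)
target (1,0,2) ∈ {PSO}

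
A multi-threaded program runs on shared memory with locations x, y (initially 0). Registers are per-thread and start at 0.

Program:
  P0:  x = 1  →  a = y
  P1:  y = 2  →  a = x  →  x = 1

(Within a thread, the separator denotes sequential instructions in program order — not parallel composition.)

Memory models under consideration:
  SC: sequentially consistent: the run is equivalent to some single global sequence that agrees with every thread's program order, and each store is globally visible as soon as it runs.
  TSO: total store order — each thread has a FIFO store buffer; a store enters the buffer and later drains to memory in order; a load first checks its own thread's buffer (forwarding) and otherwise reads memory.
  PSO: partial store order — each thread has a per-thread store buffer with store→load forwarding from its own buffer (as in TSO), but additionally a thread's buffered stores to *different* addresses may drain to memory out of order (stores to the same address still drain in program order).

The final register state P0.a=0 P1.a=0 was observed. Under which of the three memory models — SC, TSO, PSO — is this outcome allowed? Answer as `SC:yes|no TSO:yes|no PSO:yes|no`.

SC:no TSO:yes PSO:yes

outcome vector order: (P0.a,P1.a)
SC: 3 outcomes — {(0,1); (2,0); (2,1)}
TSO: 4 outcomes — {(0,0); (0,1); (2,0); (2,1)}
PSO: 4 outcomes — {(0,0); (0,1); (2,0); (2,1)}
target (0,0) ∈ {TSO,PSO}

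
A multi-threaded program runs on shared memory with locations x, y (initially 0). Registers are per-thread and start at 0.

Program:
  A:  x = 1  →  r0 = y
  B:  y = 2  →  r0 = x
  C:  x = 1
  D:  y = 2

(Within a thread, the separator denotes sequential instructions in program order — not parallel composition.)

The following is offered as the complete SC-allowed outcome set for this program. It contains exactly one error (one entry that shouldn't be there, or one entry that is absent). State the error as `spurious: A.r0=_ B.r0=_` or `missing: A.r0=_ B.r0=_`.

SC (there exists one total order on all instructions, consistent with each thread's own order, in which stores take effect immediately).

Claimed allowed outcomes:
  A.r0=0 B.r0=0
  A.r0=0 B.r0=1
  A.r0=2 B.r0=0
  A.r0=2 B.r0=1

outcome vector order: (A.r0,B.r0)
SC (3): (0,1), (2,0), (2,1)
claimed∖SC = {(0,0)}

spurious: A.r0=0 B.r0=0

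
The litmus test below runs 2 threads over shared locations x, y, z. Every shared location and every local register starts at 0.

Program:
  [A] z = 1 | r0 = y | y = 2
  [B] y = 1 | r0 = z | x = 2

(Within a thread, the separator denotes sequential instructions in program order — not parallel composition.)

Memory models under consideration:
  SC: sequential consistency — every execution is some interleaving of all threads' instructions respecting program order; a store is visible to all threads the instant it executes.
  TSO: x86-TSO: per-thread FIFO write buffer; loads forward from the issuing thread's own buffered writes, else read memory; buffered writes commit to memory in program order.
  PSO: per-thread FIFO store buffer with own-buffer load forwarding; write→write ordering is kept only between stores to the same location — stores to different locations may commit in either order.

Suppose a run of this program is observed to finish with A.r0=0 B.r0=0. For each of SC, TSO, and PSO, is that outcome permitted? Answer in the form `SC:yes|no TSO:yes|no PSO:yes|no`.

SC:no TSO:yes PSO:yes

outcome vector order: (A.r0,B.r0)
[SC] allowed = {01; 10; 11}
[TSO] allowed = {00; 01; 10; 11}
[PSO] allowed = {00; 01; 10; 11}
target 00 ∈ {TSO,PSO}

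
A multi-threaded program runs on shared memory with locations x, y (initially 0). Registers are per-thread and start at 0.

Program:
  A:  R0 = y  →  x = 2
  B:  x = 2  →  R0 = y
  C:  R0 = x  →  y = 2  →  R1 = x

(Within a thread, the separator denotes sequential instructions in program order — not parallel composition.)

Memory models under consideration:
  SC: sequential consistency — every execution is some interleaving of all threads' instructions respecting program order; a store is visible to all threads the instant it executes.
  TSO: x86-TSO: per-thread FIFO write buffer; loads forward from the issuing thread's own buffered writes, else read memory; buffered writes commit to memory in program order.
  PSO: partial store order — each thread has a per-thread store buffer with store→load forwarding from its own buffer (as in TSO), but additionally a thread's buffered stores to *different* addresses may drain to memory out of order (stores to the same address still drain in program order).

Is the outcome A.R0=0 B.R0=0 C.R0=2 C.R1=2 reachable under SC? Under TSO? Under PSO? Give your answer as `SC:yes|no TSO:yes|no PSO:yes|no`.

SC:yes TSO:yes PSO:yes

outcome vector order: (A.R0,B.R0,C.R0,C.R1)
SC: 10 outcomes — {0/0/0/2; 0/0/2/2; 0/2/0/0; 0/2/0/2; 0/2/2/2; 2/0/0/2; 2/0/2/2; 2/2/0/0; 2/2/0/2; 2/2/2/2}
TSO: 12 outcomes — {0/0/0/0; 0/0/0/2; 0/0/2/2; 0/2/0/0; 0/2/0/2; 0/2/2/2; 2/0/0/0; 2/0/0/2; 2/0/2/2; 2/2/0/0; 2/2/0/2; 2/2/2/2}
PSO: 12 outcomes — {0/0/0/0; 0/0/0/2; 0/0/2/2; 0/2/0/0; 0/2/0/2; 0/2/2/2; 2/0/0/0; 2/0/0/2; 2/0/2/2; 2/2/0/0; 2/2/0/2; 2/2/2/2}
target 0/0/2/2 ∈ {SC,TSO,PSO}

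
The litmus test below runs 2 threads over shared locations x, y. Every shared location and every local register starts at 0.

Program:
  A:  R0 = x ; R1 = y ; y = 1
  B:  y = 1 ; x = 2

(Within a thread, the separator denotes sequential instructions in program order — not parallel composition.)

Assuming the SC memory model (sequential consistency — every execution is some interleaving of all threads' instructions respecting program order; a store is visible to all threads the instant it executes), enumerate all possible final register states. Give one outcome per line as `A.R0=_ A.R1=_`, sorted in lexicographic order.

outcome vector order: (A.R0,A.R1)
|SC outcomes| = 3

A.R0=0 A.R1=0
A.R0=0 A.R1=1
A.R0=2 A.R1=1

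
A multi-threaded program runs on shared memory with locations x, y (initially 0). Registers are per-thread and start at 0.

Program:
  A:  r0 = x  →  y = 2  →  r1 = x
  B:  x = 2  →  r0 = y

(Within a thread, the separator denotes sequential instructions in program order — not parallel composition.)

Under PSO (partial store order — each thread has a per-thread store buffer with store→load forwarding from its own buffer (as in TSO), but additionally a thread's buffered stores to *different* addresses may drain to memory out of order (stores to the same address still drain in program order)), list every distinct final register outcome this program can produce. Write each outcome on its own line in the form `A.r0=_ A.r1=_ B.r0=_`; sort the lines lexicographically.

outcome vector order: (A.r0,A.r1,B.r0)
|PSO outcomes| = 6

A.r0=0 A.r1=0 B.r0=0
A.r0=0 A.r1=0 B.r0=2
A.r0=0 A.r1=2 B.r0=0
A.r0=0 A.r1=2 B.r0=2
A.r0=2 A.r1=2 B.r0=0
A.r0=2 A.r1=2 B.r0=2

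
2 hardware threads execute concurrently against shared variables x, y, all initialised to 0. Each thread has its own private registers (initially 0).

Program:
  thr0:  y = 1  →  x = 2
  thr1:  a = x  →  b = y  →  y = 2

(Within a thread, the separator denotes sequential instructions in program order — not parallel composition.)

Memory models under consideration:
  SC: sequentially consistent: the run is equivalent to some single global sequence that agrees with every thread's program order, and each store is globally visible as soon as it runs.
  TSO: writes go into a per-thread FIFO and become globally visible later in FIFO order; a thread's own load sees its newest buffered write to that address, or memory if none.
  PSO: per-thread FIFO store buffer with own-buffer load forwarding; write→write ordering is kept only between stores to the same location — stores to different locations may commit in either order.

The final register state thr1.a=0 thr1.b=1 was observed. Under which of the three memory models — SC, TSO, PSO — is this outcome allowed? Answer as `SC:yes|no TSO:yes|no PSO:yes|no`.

SC:yes TSO:yes PSO:yes

outcome vector order: (thr1.a,thr1.b)
SC (3): <0 0> <0 1> <2 1>
TSO (3): <0 0> <0 1> <2 1>
PSO (4): <0 0> <0 1> <2 0> <2 1>
target <0 1> ∈ {SC,TSO,PSO}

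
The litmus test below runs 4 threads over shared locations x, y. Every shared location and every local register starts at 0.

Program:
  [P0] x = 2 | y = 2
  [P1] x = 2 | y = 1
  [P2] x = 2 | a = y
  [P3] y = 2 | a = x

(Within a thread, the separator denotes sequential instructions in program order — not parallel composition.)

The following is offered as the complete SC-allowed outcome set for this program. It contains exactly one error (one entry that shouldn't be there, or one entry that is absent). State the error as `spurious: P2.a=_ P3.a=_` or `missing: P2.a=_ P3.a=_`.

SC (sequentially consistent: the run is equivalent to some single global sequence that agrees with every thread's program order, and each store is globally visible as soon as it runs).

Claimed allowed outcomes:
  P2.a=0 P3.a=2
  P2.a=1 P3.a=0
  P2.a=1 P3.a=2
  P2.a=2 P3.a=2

outcome vector order: (P2.a,P3.a)
[SC] allowed = {02 10 12 20 22}
SC∖claimed = {20}

missing: P2.a=2 P3.a=0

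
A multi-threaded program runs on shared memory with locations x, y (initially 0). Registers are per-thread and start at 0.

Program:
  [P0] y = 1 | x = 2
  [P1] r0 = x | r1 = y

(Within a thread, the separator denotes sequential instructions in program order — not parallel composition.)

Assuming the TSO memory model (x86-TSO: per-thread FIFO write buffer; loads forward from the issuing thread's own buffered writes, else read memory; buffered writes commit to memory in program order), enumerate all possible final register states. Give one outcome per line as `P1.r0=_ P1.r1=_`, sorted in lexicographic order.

P1.r0=0 P1.r1=0
P1.r0=0 P1.r1=1
P1.r0=2 P1.r1=1

outcome vector order: (P1.r0,P1.r1)
|TSO outcomes| = 3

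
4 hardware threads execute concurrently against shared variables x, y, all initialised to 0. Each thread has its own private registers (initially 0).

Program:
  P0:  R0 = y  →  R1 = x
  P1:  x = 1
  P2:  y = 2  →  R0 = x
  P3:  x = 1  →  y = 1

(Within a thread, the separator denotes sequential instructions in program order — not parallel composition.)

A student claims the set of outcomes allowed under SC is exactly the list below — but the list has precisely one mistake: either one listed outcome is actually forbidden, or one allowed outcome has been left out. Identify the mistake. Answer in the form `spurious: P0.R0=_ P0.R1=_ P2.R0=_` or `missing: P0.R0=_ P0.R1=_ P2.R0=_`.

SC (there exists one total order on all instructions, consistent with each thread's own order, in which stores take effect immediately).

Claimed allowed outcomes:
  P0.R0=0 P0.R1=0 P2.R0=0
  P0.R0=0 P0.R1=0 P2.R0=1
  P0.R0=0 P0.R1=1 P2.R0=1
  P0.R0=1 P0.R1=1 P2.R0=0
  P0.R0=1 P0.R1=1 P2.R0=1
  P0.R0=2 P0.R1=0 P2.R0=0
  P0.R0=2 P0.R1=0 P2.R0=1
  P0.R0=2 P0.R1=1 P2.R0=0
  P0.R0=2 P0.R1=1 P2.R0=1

missing: P0.R0=0 P0.R1=1 P2.R0=0

outcome vector order: (P0.R0,P0.R1,P2.R0)
[SC] allowed = {0/0/0, 0/0/1, 0/1/0, 0/1/1, 1/1/0, 1/1/1, 2/0/0, 2/0/1, 2/1/0, 2/1/1}
SC∖claimed = {0/1/0}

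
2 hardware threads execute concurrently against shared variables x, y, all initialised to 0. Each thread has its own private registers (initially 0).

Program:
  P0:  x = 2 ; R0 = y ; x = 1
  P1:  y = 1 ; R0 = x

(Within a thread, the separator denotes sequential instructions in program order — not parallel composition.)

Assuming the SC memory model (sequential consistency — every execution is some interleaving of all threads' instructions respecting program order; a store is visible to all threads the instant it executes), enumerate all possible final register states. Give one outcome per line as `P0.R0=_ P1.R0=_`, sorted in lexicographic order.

P0.R0=0 P1.R0=1
P0.R0=0 P1.R0=2
P0.R0=1 P1.R0=0
P0.R0=1 P1.R0=1
P0.R0=1 P1.R0=2

outcome vector order: (P0.R0,P1.R0)
|SC outcomes| = 5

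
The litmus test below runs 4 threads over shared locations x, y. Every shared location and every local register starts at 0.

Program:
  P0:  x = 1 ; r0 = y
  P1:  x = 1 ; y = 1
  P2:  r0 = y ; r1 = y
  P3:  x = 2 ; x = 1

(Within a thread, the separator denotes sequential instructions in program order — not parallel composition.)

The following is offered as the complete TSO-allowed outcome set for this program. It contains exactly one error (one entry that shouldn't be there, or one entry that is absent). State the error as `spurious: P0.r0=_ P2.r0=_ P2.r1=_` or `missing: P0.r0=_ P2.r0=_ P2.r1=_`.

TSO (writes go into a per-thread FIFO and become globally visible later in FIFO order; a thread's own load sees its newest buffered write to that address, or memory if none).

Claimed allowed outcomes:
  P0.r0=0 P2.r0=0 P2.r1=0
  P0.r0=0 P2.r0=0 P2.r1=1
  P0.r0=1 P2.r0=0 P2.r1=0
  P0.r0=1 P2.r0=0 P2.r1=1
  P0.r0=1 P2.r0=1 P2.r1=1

outcome vector order: (P0.r0,P2.r0,P2.r1)
[TSO] allowed = {000 001 011 100 101 111}
TSO∖claimed = {011}

missing: P0.r0=0 P2.r0=1 P2.r1=1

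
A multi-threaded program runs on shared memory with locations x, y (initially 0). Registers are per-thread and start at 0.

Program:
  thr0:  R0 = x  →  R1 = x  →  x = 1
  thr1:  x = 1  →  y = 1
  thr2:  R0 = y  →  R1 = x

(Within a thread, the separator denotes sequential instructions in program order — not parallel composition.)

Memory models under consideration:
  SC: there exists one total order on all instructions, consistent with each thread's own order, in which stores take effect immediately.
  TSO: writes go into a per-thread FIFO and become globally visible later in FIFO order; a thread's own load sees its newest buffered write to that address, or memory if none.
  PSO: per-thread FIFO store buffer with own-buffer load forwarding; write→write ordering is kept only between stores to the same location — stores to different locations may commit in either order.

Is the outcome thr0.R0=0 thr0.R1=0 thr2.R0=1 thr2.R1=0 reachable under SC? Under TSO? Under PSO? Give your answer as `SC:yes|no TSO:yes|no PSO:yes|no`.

SC:no TSO:no PSO:yes

outcome vector order: (thr0.R0,thr0.R1,thr2.R0,thr2.R1)
[SC] allowed = {0/0/0/0, 0/0/0/1, 0/0/1/1, 0/1/0/0, 0/1/0/1, 0/1/1/1, 1/1/0/0, 1/1/0/1, 1/1/1/1}
[TSO] allowed = {0/0/0/0, 0/0/0/1, 0/0/1/1, 0/1/0/0, 0/1/0/1, 0/1/1/1, 1/1/0/0, 1/1/0/1, 1/1/1/1}
[PSO] allowed = {0/0/0/0, 0/0/0/1, 0/0/1/0, 0/0/1/1, 0/1/0/0, 0/1/0/1, 0/1/1/0, 0/1/1/1, 1/1/0/0, 1/1/0/1, 1/1/1/0, 1/1/1/1}
target 0/0/1/0 ∈ {PSO}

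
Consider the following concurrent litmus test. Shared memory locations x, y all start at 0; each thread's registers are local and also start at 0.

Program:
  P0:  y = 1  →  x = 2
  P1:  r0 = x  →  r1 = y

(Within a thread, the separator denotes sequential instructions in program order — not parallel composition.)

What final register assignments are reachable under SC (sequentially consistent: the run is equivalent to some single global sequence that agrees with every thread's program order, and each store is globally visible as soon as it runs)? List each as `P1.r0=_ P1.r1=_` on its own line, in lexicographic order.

outcome vector order: (P1.r0,P1.r1)
|SC outcomes| = 3

P1.r0=0 P1.r1=0
P1.r0=0 P1.r1=1
P1.r0=2 P1.r1=1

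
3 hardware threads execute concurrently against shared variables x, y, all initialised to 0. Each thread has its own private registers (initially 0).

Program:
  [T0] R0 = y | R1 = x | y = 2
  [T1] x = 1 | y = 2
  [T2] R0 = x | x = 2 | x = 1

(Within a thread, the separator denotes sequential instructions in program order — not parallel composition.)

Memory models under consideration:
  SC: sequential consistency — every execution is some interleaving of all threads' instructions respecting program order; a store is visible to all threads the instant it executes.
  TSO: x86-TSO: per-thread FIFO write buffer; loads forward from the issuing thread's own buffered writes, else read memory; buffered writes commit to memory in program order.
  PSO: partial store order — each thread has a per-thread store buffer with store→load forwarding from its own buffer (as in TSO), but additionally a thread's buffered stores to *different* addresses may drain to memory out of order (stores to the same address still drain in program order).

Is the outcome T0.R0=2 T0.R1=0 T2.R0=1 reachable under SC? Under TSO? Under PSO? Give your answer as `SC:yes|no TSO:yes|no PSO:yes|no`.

outcome vector order: (T0.R0,T0.R1,T2.R0)
SC: 10 outcomes — {<0 0 0>, <0 0 1>, <0 1 0>, <0 1 1>, <0 2 0>, <0 2 1>, <2 1 0>, <2 1 1>, <2 2 0>, <2 2 1>}
TSO: 10 outcomes — {<0 0 0>, <0 0 1>, <0 1 0>, <0 1 1>, <0 2 0>, <0 2 1>, <2 1 0>, <2 1 1>, <2 2 0>, <2 2 1>}
PSO: 12 outcomes — {<0 0 0>, <0 0 1>, <0 1 0>, <0 1 1>, <0 2 0>, <0 2 1>, <2 0 0>, <2 0 1>, <2 1 0>, <2 1 1>, <2 2 0>, <2 2 1>}
target <2 0 1> ∈ {PSO}

SC:no TSO:no PSO:yes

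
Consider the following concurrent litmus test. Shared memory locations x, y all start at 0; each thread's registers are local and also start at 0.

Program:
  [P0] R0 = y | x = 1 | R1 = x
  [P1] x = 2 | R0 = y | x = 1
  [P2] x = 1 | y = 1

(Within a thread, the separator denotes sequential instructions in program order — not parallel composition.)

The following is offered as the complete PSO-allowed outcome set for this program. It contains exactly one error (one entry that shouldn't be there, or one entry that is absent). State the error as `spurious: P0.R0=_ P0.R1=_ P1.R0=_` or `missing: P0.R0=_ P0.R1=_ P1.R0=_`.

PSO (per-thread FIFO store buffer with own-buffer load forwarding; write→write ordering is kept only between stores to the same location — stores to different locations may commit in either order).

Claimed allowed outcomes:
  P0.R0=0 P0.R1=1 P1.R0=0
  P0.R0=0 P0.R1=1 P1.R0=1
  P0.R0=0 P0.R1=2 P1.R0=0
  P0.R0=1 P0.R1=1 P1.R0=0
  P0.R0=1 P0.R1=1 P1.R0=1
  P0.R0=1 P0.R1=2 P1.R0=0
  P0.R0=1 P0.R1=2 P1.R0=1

outcome vector order: (P0.R0,P0.R1,P1.R0)
[PSO] allowed = {(0,1,0), (0,1,1), (0,2,0), (0,2,1), (1,1,0), (1,1,1), (1,2,0), (1,2,1)}
PSO∖claimed = {(0,2,1)}

missing: P0.R0=0 P0.R1=2 P1.R0=1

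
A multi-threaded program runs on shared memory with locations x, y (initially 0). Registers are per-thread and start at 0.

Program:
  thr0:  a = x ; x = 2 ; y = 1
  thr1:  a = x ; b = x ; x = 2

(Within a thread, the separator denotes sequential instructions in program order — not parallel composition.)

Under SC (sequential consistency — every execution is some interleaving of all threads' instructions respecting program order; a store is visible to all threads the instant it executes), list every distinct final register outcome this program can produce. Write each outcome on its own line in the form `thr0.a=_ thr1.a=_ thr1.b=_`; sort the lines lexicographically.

thr0.a=0 thr1.a=0 thr1.b=0
thr0.a=0 thr1.a=0 thr1.b=2
thr0.a=0 thr1.a=2 thr1.b=2
thr0.a=2 thr1.a=0 thr1.b=0

outcome vector order: (thr0.a,thr1.a,thr1.b)
|SC outcomes| = 4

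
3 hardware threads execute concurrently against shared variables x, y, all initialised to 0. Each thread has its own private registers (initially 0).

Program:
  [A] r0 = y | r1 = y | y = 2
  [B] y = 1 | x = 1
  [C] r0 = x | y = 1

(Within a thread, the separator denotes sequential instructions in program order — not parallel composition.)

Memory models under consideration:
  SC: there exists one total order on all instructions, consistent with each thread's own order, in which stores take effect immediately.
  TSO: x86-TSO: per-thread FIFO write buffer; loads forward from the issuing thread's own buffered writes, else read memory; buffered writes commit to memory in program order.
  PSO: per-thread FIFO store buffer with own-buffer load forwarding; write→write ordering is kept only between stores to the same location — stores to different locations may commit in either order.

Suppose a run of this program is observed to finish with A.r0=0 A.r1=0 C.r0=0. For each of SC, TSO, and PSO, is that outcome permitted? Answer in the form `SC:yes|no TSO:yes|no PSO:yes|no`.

outcome vector order: (A.r0,A.r1,C.r0)
under SC → 000; 001; 010; 011; 110; 111
under TSO → 000; 001; 010; 011; 110; 111
under PSO → 000; 001; 010; 011; 110; 111
target 000 ∈ {SC,TSO,PSO}

SC:yes TSO:yes PSO:yes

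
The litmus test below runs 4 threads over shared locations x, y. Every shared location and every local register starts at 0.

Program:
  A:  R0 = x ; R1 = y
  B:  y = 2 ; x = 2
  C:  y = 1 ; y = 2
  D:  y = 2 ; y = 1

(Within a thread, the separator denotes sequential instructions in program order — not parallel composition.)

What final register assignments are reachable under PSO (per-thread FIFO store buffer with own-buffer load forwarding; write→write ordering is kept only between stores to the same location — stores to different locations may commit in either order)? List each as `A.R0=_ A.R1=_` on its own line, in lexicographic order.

A.R0=0 A.R1=0
A.R0=0 A.R1=1
A.R0=0 A.R1=2
A.R0=2 A.R1=0
A.R0=2 A.R1=1
A.R0=2 A.R1=2

outcome vector order: (A.R0,A.R1)
|PSO outcomes| = 6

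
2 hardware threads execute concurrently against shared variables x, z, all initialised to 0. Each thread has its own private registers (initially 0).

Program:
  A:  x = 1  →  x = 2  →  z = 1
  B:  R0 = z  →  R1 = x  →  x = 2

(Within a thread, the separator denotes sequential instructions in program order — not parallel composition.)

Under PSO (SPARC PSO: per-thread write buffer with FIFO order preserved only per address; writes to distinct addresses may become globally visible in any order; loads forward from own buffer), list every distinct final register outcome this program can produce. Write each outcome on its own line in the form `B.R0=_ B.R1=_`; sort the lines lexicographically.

outcome vector order: (B.R0,B.R1)
|PSO outcomes| = 6

B.R0=0 B.R1=0
B.R0=0 B.R1=1
B.R0=0 B.R1=2
B.R0=1 B.R1=0
B.R0=1 B.R1=1
B.R0=1 B.R1=2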